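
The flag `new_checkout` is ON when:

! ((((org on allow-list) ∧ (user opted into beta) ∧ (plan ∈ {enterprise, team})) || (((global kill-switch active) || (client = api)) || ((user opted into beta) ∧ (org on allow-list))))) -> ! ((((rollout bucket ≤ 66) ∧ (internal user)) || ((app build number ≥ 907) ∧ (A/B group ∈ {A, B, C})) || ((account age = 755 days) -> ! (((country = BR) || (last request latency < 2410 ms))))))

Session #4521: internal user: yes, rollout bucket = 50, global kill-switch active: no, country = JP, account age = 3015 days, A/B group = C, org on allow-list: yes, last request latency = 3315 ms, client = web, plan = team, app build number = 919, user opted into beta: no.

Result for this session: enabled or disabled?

Disabled

Atomic conditions:
  org on allow-list: yes → true
  user opted into beta: no → false
  plan ∈ {enterprise, team}: team is in the set → true
  global kill-switch active: no → false
  client = api: web == api is false
  rollout bucket ≤ 66: 50 ≤ 66 is true
  internal user: yes → true
  app build number ≥ 907: 919 ≥ 907 is true
  A/B group ∈ {A, B, C}: C is in the set → true
  account age = 755 days: 3015 == 755 is false
  country = BR: JP == BR is false
  last request latency < 2410 ms: 3315 < 2410 is false
Combine:
[1.1.1] true AND false AND true = false
[1.1.2.1] false OR false = false
[1.1.2.2] false AND true = false
[1.1.2] false OR false = false
[1.1] false OR false = false
[1] NOT false = true
[2.1.1] true AND true = true
[2.1.2] true AND true = true
[2.1.3.2.1] false OR false = false
[2.1.3.2] NOT false = true
[2.1.3] false → true (antecedent false ⇒ implication holds) = true
[2.1] true OR true OR true = true
[2] NOT true = false
[root] true → false = false
Overall: false → disabled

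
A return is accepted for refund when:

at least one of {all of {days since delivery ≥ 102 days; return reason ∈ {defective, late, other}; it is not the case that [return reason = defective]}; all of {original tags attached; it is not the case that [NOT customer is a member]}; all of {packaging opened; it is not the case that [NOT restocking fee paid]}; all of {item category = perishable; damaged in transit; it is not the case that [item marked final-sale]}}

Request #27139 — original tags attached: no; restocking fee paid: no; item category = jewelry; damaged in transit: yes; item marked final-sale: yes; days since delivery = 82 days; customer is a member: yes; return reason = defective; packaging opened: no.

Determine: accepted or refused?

Refused

Atomic conditions:
  days since delivery ≥ 102 days: 82 ≥ 102 is false
  return reason ∈ {defective, late, other}: defective is in the set → true
  return reason = defective: defective == defective is true
  original tags attached: no → false
  NOT customer is a member: yes → false
  packaging opened: no → false
  NOT restocking fee paid: no → true
  item category = perishable: jewelry == perishable is false
  damaged in transit: yes → true
  item marked final-sale: yes → true
Combine:
[1.3] NOT true = false
[1] false AND true AND false = false
[2.2] NOT false = true
[2] false AND true = false
[3.2] NOT true = false
[3] false AND false = false
[4.3] NOT true = false
[4] false AND true AND false = false
[root] false OR false OR false OR false = false
Overall: false → refused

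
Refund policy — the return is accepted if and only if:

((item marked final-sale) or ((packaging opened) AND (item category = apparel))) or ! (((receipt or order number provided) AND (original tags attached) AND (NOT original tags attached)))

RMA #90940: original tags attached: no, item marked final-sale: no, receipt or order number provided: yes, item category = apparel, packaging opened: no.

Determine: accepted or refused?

Accepted

Atomic conditions:
  item marked final-sale: no → false
  packaging opened: no → false
  item category = apparel: apparel == apparel is true
  receipt or order number provided: yes → true
  original tags attached: no → false
  NOT original tags attached: no → true
Combine:
[1.2] false AND true = false
[1] false OR false = false
[2.1] true AND false AND true = false
[2] NOT false = true
[root] false OR true = true
Overall: true → accepted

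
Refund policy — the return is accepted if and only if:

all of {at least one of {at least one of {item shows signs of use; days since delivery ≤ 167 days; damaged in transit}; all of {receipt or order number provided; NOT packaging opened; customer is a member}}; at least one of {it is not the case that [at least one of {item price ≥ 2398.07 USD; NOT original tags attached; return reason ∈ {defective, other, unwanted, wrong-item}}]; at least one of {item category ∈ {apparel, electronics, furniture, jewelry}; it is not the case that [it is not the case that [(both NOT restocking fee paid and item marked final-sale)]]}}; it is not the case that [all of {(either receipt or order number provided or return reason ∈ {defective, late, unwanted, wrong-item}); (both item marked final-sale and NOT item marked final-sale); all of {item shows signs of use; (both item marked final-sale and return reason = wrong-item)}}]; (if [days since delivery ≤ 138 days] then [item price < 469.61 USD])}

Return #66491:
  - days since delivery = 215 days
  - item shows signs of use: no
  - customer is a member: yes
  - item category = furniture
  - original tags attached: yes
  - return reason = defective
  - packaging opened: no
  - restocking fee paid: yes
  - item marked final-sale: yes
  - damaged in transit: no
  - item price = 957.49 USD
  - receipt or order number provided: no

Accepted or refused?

Refused

Atomic conditions:
  item shows signs of use: no → false
  days since delivery ≤ 167 days: 215 ≤ 167 is false
  damaged in transit: no → false
  receipt or order number provided: no → false
  NOT packaging opened: no → true
  customer is a member: yes → true
  item price ≥ 2398.07 USD: 957.49 ≥ 2398.07 is false
  NOT original tags attached: yes → false
  return reason ∈ {defective, other, unwanted, wrong-item}: defective is in the set → true
  item category ∈ {apparel, electronics, furniture, jewelry}: furniture is in the set → true
  NOT restocking fee paid: yes → false
  item marked final-sale: yes → true
  return reason ∈ {defective, late, unwanted, wrong-item}: defective is in the set → true
  NOT item marked final-sale: yes → false
  return reason = wrong-item: defective == wrong-item is false
  days since delivery ≤ 138 days: 215 ≤ 138 is false
  item price < 469.61 USD: 957.49 < 469.61 is false
Combine:
[1.1] false OR false OR false = false
[1.2] false AND true AND true = false
[1] false OR false = false
[2.1.1] false OR false OR true = true
[2.1] NOT true = false
[2.2.2.1.1] false AND true = false
[2.2.2.1] NOT false = true
[2.2.2] NOT true = false
[2.2] true OR false = true
[2] false OR true = true
[3.1.1] false OR true = true
[3.1.2] true AND false = false
[3.1.3.2] true AND false = false
[3.1.3] false AND false = false
[3.1] true AND false AND false = false
[3] NOT false = true
[4] false → false (antecedent false ⇒ implication holds) = true
[root] false AND true AND true AND true = false
Overall: false → refused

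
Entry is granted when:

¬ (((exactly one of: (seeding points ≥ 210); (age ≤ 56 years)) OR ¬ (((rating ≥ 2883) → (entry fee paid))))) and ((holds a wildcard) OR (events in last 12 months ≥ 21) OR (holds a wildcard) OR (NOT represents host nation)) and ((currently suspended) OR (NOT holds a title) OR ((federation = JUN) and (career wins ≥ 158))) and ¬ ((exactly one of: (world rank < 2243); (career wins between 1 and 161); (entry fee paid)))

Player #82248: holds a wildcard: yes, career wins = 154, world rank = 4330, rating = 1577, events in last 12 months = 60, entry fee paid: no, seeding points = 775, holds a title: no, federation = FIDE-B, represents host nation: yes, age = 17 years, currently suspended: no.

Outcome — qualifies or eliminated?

Atomic conditions:
  seeding points ≥ 210: 775 ≥ 210 is true
  age ≤ 56 years: 17 ≤ 56 is true
  rating ≥ 2883: 1577 ≥ 2883 is false
  entry fee paid: no → false
  holds a wildcard: yes → true
  events in last 12 months ≥ 21: 60 ≥ 21 is true
  NOT represents host nation: yes → false
  currently suspended: no → false
  NOT holds a title: no → true
  federation = JUN: FIDE-B == JUN is false
  career wins ≥ 158: 154 ≥ 158 is false
  world rank < 2243: 4330 < 2243 is false
  career wins between 1 and 161: 154 in [1, 161] is true
Combine:
[1.1.1] exactly-one(true, true) = false
[1.1.2.1] false → false (antecedent false ⇒ implication holds) = true
[1.1.2] NOT true = false
[1.1] false OR false = false
[1] NOT false = true
[2] true OR true OR true OR false = true
[3.3] false AND false = false
[3] false OR true OR false = true
[4.1] exactly-one(false, true, false) = true
[4] NOT true = false
[root] true AND true AND true AND false = false
Overall: false → eliminated

Eliminated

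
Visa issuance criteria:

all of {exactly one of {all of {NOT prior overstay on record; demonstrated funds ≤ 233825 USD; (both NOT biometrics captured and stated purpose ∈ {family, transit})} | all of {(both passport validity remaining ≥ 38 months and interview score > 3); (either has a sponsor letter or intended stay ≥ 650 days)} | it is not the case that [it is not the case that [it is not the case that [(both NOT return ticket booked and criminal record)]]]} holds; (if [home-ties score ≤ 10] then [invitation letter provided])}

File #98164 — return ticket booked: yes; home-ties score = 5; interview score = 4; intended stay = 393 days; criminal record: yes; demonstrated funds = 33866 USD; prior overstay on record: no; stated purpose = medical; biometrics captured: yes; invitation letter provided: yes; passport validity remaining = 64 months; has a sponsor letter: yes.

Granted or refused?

Atomic conditions:
  NOT prior overstay on record: no → true
  demonstrated funds ≤ 233825 USD: 33866 ≤ 233825 is true
  NOT biometrics captured: yes → false
  stated purpose ∈ {family, transit}: medical is not in the set → false
  passport validity remaining ≥ 38 months: 64 ≥ 38 is true
  interview score > 3: 4 > 3 is true
  has a sponsor letter: yes → true
  intended stay ≥ 650 days: 393 ≥ 650 is false
  NOT return ticket booked: yes → false
  criminal record: yes → true
  home-ties score ≤ 10: 5 ≤ 10 is true
  invitation letter provided: yes → true
Combine:
[1.1.3] false AND false = false
[1.1] true AND true AND false = false
[1.2.1] true AND true = true
[1.2.2] true OR false = true
[1.2] true AND true = true
[1.3.1.1.1] false AND true = false
[1.3.1.1] NOT false = true
[1.3.1] NOT true = false
[1.3] NOT false = true
[1] exactly-one(false, true, true) = false
[2] true → true = true
[root] false AND true = false
Overall: false → refused

Refused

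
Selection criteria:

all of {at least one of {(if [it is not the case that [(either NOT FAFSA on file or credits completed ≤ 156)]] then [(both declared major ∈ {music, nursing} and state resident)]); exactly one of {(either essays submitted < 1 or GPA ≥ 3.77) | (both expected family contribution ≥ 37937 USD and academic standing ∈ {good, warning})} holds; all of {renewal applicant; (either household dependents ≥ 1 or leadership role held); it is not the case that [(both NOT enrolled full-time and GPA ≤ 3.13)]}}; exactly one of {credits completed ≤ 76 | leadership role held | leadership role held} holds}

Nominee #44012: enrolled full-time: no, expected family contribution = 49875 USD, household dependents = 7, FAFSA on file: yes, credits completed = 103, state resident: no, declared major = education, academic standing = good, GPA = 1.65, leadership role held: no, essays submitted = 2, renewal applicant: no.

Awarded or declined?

Declined

Atomic conditions:
  NOT FAFSA on file: yes → false
  credits completed ≤ 156: 103 ≤ 156 is true
  declared major ∈ {music, nursing}: education is not in the set → false
  state resident: no → false
  essays submitted < 1: 2 < 1 is false
  GPA ≥ 3.77: 1.65 ≥ 3.77 is false
  expected family contribution ≥ 37937 USD: 49875 ≥ 37937 is true
  academic standing ∈ {good, warning}: good is in the set → true
  renewal applicant: no → false
  household dependents ≥ 1: 7 ≥ 1 is true
  leadership role held: no → false
  NOT enrolled full-time: no → true
  GPA ≤ 3.13: 1.65 ≤ 3.13 is true
  credits completed ≤ 76: 103 ≤ 76 is false
Combine:
[1.1.1.1] false OR true = true
[1.1.1] NOT true = false
[1.1.2] false AND false = false
[1.1] false → false (antecedent false ⇒ implication holds) = true
[1.2.1] false OR false = false
[1.2.2] true AND true = true
[1.2] exactly-one(false, true) = true
[1.3.2] true OR false = true
[1.3.3.1] true AND true = true
[1.3.3] NOT true = false
[1.3] false AND true AND false = false
[1] true OR true OR false = true
[2] exactly-one(false, false, false) = false
[root] true AND false = false
Overall: false → declined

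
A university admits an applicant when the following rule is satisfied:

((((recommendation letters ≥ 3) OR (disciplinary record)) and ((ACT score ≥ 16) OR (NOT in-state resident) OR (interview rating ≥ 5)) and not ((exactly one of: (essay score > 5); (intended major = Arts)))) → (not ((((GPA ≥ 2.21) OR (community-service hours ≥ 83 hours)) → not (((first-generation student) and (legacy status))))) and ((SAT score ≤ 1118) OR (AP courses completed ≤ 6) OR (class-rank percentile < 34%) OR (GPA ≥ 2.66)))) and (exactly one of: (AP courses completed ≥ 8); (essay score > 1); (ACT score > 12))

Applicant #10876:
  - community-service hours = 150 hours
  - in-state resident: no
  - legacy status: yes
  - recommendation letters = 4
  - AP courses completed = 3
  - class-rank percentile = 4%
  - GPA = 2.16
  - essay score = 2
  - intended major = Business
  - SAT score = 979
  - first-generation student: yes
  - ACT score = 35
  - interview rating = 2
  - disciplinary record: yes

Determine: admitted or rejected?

Atomic conditions:
  recommendation letters ≥ 3: 4 ≥ 3 is true
  disciplinary record: yes → true
  ACT score ≥ 16: 35 ≥ 16 is true
  NOT in-state resident: no → true
  interview rating ≥ 5: 2 ≥ 5 is false
  essay score > 5: 2 > 5 is false
  intended major = Arts: Business == Arts is false
  GPA ≥ 2.21: 2.16 ≥ 2.21 is false
  community-service hours ≥ 83 hours: 150 ≥ 83 is true
  first-generation student: yes → true
  legacy status: yes → true
  SAT score ≤ 1118: 979 ≤ 1118 is true
  AP courses completed ≤ 6: 3 ≤ 6 is true
  class-rank percentile < 34%: 4 < 34 is true
  GPA ≥ 2.66: 2.16 ≥ 2.66 is false
  AP courses completed ≥ 8: 3 ≥ 8 is false
  essay score > 1: 2 > 1 is true
  ACT score > 12: 35 > 12 is true
Combine:
[1.1.1] true OR true = true
[1.1.2] true OR true OR false = true
[1.1.3.1] exactly-one(false, false) = false
[1.1.3] NOT false = true
[1.1] true AND true AND true = true
[1.2.1.1.1] false OR true = true
[1.2.1.1.2.1] true AND true = true
[1.2.1.1.2] NOT true = false
[1.2.1.1] true → false = false
[1.2.1] NOT false = true
[1.2.2] true OR true OR true OR false = true
[1.2] true AND true = true
[1] true → true = true
[2] exactly-one(false, true, true) = false
[root] true AND false = false
Overall: false → rejected

Rejected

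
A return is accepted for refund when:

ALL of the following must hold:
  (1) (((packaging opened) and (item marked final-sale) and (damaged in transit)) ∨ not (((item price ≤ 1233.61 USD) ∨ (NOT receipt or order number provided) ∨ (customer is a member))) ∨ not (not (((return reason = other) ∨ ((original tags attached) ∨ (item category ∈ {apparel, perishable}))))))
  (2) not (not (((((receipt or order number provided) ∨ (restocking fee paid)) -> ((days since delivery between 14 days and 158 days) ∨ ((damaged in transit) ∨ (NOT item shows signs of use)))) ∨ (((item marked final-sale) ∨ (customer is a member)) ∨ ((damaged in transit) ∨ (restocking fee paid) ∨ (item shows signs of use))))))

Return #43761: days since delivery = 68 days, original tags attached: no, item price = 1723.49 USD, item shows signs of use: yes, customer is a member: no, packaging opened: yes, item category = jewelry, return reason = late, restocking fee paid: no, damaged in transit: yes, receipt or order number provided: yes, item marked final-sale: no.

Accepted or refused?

Accepted

Atomic conditions:
  packaging opened: yes → true
  item marked final-sale: no → false
  damaged in transit: yes → true
  item price ≤ 1233.61 USD: 1723.49 ≤ 1233.61 is false
  NOT receipt or order number provided: yes → false
  customer is a member: no → false
  return reason = other: late == other is false
  original tags attached: no → false
  item category ∈ {apparel, perishable}: jewelry is not in the set → false
  receipt or order number provided: yes → true
  restocking fee paid: no → false
  days since delivery between 14 days and 158 days: 68 in [14, 158] is true
  NOT item shows signs of use: yes → false
  item shows signs of use: yes → true
Combine:
[1.1] true AND false AND true = false
[1.2.1] false OR false OR false = false
[1.2] NOT false = true
[1.3.1.1.2] false OR false = false
[1.3.1.1] false OR false = false
[1.3.1] NOT false = true
[1.3] NOT true = false
[1] false OR true OR false = true
[2.1.1.1.1] true OR false = true
[2.1.1.1.2.2] true OR false = true
[2.1.1.1.2] true OR true = true
[2.1.1.1] true → true = true
[2.1.1.2.1] false OR false = false
[2.1.1.2.2] true OR false OR true = true
[2.1.1.2] false OR true = true
[2.1.1] true OR true = true
[2.1] NOT true = false
[2] NOT false = true
[root] true AND true = true
Overall: true → accepted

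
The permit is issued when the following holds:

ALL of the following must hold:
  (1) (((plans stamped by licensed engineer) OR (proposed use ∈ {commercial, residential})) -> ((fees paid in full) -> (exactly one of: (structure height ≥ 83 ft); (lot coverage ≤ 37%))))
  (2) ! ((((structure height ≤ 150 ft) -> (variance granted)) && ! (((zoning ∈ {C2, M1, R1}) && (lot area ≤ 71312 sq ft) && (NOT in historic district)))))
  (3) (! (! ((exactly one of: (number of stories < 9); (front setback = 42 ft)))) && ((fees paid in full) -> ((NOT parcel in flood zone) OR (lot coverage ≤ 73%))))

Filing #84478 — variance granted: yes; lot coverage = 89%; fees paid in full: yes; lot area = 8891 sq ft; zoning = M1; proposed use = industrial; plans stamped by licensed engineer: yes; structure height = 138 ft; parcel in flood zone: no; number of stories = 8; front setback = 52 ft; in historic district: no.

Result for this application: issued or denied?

Atomic conditions:
  plans stamped by licensed engineer: yes → true
  proposed use ∈ {commercial, residential}: industrial is not in the set → false
  fees paid in full: yes → true
  structure height ≥ 83 ft: 138 ≥ 83 is true
  lot coverage ≤ 37%: 89 ≤ 37 is false
  structure height ≤ 150 ft: 138 ≤ 150 is true
  variance granted: yes → true
  zoning ∈ {C2, M1, R1}: M1 is in the set → true
  lot area ≤ 71312 sq ft: 8891 ≤ 71312 is true
  NOT in historic district: no → true
  number of stories < 9: 8 < 9 is true
  front setback = 42 ft: 52 == 42 is false
  NOT parcel in flood zone: no → true
  lot coverage ≤ 73%: 89 ≤ 73 is false
Combine:
[1.1] true OR false = true
[1.2.2] exactly-one(true, false) = true
[1.2] true → true = true
[1] true → true = true
[2.1.1] true → true = true
[2.1.2.1] true AND true AND true = true
[2.1.2] NOT true = false
[2.1] true AND false = false
[2] NOT false = true
[3.1.1.1] exactly-one(true, false) = true
[3.1.1] NOT true = false
[3.1] NOT false = true
[3.2.2] true OR false = true
[3.2] true → true = true
[3] true AND true = true
[root] true AND true AND true = true
Overall: true → issued

Issued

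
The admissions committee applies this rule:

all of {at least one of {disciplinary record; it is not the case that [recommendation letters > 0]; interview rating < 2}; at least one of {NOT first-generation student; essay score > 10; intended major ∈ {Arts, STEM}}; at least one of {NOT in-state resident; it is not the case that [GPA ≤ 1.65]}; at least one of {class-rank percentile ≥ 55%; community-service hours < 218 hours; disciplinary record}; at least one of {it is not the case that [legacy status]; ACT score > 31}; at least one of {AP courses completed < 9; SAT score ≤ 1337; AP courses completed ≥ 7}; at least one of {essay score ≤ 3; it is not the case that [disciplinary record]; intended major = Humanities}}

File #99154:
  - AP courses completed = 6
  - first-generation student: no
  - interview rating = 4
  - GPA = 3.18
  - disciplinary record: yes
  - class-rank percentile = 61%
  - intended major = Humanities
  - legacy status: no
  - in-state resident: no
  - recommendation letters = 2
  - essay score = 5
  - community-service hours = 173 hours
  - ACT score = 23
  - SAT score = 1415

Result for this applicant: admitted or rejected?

Admitted

Atomic conditions:
  disciplinary record: yes → true
  recommendation letters > 0: 2 > 0 is true
  interview rating < 2: 4 < 2 is false
  NOT first-generation student: no → true
  essay score > 10: 5 > 10 is false
  intended major ∈ {Arts, STEM}: Humanities is not in the set → false
  NOT in-state resident: no → true
  GPA ≤ 1.65: 3.18 ≤ 1.65 is false
  class-rank percentile ≥ 55%: 61 ≥ 55 is true
  community-service hours < 218 hours: 173 < 218 is true
  legacy status: no → false
  ACT score > 31: 23 > 31 is false
  AP courses completed < 9: 6 < 9 is true
  SAT score ≤ 1337: 1415 ≤ 1337 is false
  AP courses completed ≥ 7: 6 ≥ 7 is false
  essay score ≤ 3: 5 ≤ 3 is false
  intended major = Humanities: Humanities == Humanities is true
Combine:
[1.2] NOT true = false
[1] true OR false OR false = true
[2] true OR false OR false = true
[3.2] NOT false = true
[3] true OR true = true
[4] true OR true OR true = true
[5.1] NOT false = true
[5] true OR false = true
[6] true OR false OR false = true
[7.2] NOT true = false
[7] false OR false OR true = true
[root] true AND true AND true AND true AND true AND true AND true = true
Overall: true → admitted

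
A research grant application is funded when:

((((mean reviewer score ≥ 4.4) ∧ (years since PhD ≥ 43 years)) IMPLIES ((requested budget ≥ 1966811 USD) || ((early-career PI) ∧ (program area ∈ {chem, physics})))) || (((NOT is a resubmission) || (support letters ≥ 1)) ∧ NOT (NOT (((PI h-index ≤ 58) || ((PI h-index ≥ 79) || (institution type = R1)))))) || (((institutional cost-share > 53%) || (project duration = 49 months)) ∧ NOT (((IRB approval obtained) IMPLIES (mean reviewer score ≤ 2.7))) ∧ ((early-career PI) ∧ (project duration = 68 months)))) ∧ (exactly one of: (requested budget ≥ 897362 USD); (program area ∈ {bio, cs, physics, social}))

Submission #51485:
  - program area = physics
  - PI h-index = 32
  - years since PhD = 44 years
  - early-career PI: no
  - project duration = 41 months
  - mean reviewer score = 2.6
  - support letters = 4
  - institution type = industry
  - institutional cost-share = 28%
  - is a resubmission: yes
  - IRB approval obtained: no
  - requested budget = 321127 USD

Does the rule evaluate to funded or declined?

Funded

Atomic conditions:
  mean reviewer score ≥ 4.4: 2.6 ≥ 4.4 is false
  years since PhD ≥ 43 years: 44 ≥ 43 is true
  requested budget ≥ 1966811 USD: 321127 ≥ 1966811 is false
  early-career PI: no → false
  program area ∈ {chem, physics}: physics is in the set → true
  NOT is a resubmission: yes → false
  support letters ≥ 1: 4 ≥ 1 is true
  PI h-index ≤ 58: 32 ≤ 58 is true
  PI h-index ≥ 79: 32 ≥ 79 is false
  institution type = R1: industry == R1 is false
  institutional cost-share > 53%: 28 > 53 is false
  project duration = 49 months: 41 == 49 is false
  IRB approval obtained: no → false
  mean reviewer score ≤ 2.7: 2.6 ≤ 2.7 is true
  project duration = 68 months: 41 == 68 is false
  requested budget ≥ 897362 USD: 321127 ≥ 897362 is false
  program area ∈ {bio, cs, physics, social}: physics is in the set → true
Combine:
[1.1.1] false AND true = false
[1.1.2.2] false AND true = false
[1.1.2] false OR false = false
[1.1] false → false (antecedent false ⇒ implication holds) = true
[1.2.1] false OR true = true
[1.2.2.1.1.2] false OR false = false
[1.2.2.1.1] true OR false = true
[1.2.2.1] NOT true = false
[1.2.2] NOT false = true
[1.2] true AND true = true
[1.3.1] false OR false = false
[1.3.2.1] false → true (antecedent false ⇒ implication holds) = true
[1.3.2] NOT true = false
[1.3.3] false AND false = false
[1.3] false AND false AND false = false
[1] true OR true OR false = true
[2] exactly-one(false, true) = true
[root] true AND true = true
Overall: true → funded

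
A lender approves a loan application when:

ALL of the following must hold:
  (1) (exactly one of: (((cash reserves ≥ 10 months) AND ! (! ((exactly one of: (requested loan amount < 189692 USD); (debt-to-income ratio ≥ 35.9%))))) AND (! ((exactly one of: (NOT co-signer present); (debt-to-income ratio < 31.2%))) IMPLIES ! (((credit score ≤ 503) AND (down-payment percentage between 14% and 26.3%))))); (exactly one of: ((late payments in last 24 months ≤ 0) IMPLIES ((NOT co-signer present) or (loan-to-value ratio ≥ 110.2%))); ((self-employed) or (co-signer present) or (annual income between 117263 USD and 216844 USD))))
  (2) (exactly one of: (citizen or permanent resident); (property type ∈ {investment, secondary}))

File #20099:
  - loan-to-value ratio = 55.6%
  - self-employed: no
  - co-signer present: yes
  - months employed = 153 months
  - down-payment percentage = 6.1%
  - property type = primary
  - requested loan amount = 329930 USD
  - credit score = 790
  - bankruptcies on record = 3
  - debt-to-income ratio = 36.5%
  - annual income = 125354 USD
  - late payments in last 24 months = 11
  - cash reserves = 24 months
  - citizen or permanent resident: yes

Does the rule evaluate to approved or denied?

Atomic conditions:
  cash reserves ≥ 10 months: 24 ≥ 10 is true
  requested loan amount < 189692 USD: 329930 < 189692 is false
  debt-to-income ratio ≥ 35.9%: 36.5 ≥ 35.9 is true
  NOT co-signer present: yes → false
  debt-to-income ratio < 31.2%: 36.5 < 31.2 is false
  credit score ≤ 503: 790 ≤ 503 is false
  down-payment percentage between 14% and 26.3%: 6.1 in [14, 26.3] is false
  late payments in last 24 months ≤ 0: 11 ≤ 0 is false
  loan-to-value ratio ≥ 110.2%: 55.6 ≥ 110.2 is false
  self-employed: no → false
  co-signer present: yes → true
  annual income between 117263 USD and 216844 USD: 125354 in [117263, 216844] is true
  citizen or permanent resident: yes → true
  property type ∈ {investment, secondary}: primary is not in the set → false
Combine:
[1.1.1.2.1.1] exactly-one(false, true) = true
[1.1.1.2.1] NOT true = false
[1.1.1.2] NOT false = true
[1.1.1] true AND true = true
[1.1.2.1.1] exactly-one(false, false) = false
[1.1.2.1] NOT false = true
[1.1.2.2.1] false AND false = false
[1.1.2.2] NOT false = true
[1.1.2] true → true = true
[1.1] true AND true = true
[1.2.1.2] false OR false = false
[1.2.1] false → false (antecedent false ⇒ implication holds) = true
[1.2.2] false OR true OR true = true
[1.2] exactly-one(true, true) = false
[1] exactly-one(true, false) = true
[2] exactly-one(true, false) = true
[root] true AND true = true
Overall: true → approved

Approved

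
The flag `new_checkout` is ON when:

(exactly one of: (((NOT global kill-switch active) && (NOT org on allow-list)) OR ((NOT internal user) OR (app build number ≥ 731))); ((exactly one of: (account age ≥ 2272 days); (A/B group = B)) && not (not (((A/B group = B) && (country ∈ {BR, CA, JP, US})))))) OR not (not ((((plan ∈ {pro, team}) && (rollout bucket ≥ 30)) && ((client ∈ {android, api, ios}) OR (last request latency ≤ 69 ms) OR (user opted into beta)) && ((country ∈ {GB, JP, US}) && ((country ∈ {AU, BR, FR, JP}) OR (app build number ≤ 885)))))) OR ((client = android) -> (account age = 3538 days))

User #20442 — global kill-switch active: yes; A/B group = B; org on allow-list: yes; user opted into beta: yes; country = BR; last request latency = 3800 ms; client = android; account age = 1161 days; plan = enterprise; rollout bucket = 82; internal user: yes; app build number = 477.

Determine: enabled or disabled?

Enabled

Atomic conditions:
  NOT global kill-switch active: yes → false
  NOT org on allow-list: yes → false
  NOT internal user: yes → false
  app build number ≥ 731: 477 ≥ 731 is false
  account age ≥ 2272 days: 1161 ≥ 2272 is false
  A/B group = B: B == B is true
  country ∈ {BR, CA, JP, US}: BR is in the set → true
  plan ∈ {pro, team}: enterprise is not in the set → false
  rollout bucket ≥ 30: 82 ≥ 30 is true
  client ∈ {android, api, ios}: android is in the set → true
  last request latency ≤ 69 ms: 3800 ≤ 69 is false
  user opted into beta: yes → true
  country ∈ {GB, JP, US}: BR is not in the set → false
  country ∈ {AU, BR, FR, JP}: BR is in the set → true
  app build number ≤ 885: 477 ≤ 885 is true
  client = android: android == android is true
  account age = 3538 days: 1161 == 3538 is false
Combine:
[1.1.1] false AND false = false
[1.1.2] false OR false = false
[1.1] false OR false = false
[1.2.1] exactly-one(false, true) = true
[1.2.2.1.1] true AND true = true
[1.2.2.1] NOT true = false
[1.2.2] NOT false = true
[1.2] true AND true = true
[1] exactly-one(false, true) = true
[2.1.1.1] false AND true = false
[2.1.1.2] true OR false OR true = true
[2.1.1.3.2] true OR true = true
[2.1.1.3] false AND true = false
[2.1.1] false AND true AND false = false
[2.1] NOT false = true
[2] NOT true = false
[3] true → false = false
[root] true OR false OR false = true
Overall: true → enabled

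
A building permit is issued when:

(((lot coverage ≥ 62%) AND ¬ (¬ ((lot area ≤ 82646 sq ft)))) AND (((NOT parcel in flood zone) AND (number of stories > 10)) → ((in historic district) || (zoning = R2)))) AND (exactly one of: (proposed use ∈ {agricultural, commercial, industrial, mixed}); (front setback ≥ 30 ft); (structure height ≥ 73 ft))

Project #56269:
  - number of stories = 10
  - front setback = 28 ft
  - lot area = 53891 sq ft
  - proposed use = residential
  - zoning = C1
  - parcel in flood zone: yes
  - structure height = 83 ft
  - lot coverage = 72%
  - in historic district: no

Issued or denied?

Issued

Atomic conditions:
  lot coverage ≥ 62%: 72 ≥ 62 is true
  lot area ≤ 82646 sq ft: 53891 ≤ 82646 is true
  NOT parcel in flood zone: yes → false
  number of stories > 10: 10 > 10 is false
  in historic district: no → false
  zoning = R2: C1 == R2 is false
  proposed use ∈ {agricultural, commercial, industrial, mixed}: residential is not in the set → false
  front setback ≥ 30 ft: 28 ≥ 30 is false
  structure height ≥ 73 ft: 83 ≥ 73 is true
Combine:
[1.1.2.1] NOT true = false
[1.1.2] NOT false = true
[1.1] true AND true = true
[1.2.1] false AND false = false
[1.2.2] false OR false = false
[1.2] false → false (antecedent false ⇒ implication holds) = true
[1] true AND true = true
[2] exactly-one(false, false, true) = true
[root] true AND true = true
Overall: true → issued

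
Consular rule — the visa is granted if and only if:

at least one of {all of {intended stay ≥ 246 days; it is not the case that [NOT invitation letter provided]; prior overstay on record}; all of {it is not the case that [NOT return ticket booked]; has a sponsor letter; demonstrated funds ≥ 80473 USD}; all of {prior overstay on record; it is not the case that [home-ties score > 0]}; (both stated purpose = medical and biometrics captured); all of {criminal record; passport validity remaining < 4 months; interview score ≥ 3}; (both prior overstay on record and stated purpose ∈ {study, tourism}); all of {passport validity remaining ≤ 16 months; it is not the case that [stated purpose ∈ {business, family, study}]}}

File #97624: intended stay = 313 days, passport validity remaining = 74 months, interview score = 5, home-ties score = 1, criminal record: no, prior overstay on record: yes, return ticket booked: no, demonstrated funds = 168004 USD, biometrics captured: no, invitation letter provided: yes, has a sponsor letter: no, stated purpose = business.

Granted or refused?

Granted

Atomic conditions:
  intended stay ≥ 246 days: 313 ≥ 246 is true
  NOT invitation letter provided: yes → false
  prior overstay on record: yes → true
  NOT return ticket booked: no → true
  has a sponsor letter: no → false
  demonstrated funds ≥ 80473 USD: 168004 ≥ 80473 is true
  home-ties score > 0: 1 > 0 is true
  stated purpose = medical: business == medical is false
  biometrics captured: no → false
  criminal record: no → false
  passport validity remaining < 4 months: 74 < 4 is false
  interview score ≥ 3: 5 ≥ 3 is true
  stated purpose ∈ {study, tourism}: business is not in the set → false
  passport validity remaining ≤ 16 months: 74 ≤ 16 is false
  stated purpose ∈ {business, family, study}: business is in the set → true
Combine:
[1.2] NOT false = true
[1] true AND true AND true = true
[2.1] NOT true = false
[2] false AND false AND true = false
[3.2] NOT true = false
[3] true AND false = false
[4] false AND false = false
[5] false AND false AND true = false
[6] true AND false = false
[7.2] NOT true = false
[7] false AND false = false
[root] true OR false OR false OR false OR false OR false OR false = true
Overall: true → granted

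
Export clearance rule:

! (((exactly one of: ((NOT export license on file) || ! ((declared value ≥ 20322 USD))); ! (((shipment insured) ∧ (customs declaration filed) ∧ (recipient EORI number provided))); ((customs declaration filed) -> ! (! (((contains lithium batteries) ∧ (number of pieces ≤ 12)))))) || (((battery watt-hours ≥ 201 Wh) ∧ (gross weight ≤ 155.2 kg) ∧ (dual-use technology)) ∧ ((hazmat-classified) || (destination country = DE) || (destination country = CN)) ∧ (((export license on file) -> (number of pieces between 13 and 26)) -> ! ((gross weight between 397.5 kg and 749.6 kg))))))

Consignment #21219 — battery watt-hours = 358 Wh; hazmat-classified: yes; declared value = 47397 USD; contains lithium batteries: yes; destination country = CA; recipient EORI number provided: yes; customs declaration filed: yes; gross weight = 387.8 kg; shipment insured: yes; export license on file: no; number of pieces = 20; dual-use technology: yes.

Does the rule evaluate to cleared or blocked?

Blocked

Atomic conditions:
  NOT export license on file: no → true
  declared value ≥ 20322 USD: 47397 ≥ 20322 is true
  shipment insured: yes → true
  customs declaration filed: yes → true
  recipient EORI number provided: yes → true
  contains lithium batteries: yes → true
  number of pieces ≤ 12: 20 ≤ 12 is false
  battery watt-hours ≥ 201 Wh: 358 ≥ 201 is true
  gross weight ≤ 155.2 kg: 387.8 ≤ 155.2 is false
  dual-use technology: yes → true
  hazmat-classified: yes → true
  destination country = DE: CA == DE is false
  destination country = CN: CA == CN is false
  export license on file: no → false
  number of pieces between 13 and 26: 20 in [13, 26] is true
  gross weight between 397.5 kg and 749.6 kg: 387.8 in [397.5, 749.6] is false
Combine:
[1.1.1.2] NOT true = false
[1.1.1] true OR false = true
[1.1.2.1] true AND true AND true = true
[1.1.2] NOT true = false
[1.1.3.2.1.1] true AND false = false
[1.1.3.2.1] NOT false = true
[1.1.3.2] NOT true = false
[1.1.3] true → false = false
[1.1] exactly-one(true, false, false) = true
[1.2.1] true AND false AND true = false
[1.2.2] true OR false OR false = true
[1.2.3.1] false → true (antecedent false ⇒ implication holds) = true
[1.2.3.2] NOT false = true
[1.2.3] true → true = true
[1.2] false AND true AND true = false
[1] true OR false = true
[root] NOT true = false
Overall: false → blocked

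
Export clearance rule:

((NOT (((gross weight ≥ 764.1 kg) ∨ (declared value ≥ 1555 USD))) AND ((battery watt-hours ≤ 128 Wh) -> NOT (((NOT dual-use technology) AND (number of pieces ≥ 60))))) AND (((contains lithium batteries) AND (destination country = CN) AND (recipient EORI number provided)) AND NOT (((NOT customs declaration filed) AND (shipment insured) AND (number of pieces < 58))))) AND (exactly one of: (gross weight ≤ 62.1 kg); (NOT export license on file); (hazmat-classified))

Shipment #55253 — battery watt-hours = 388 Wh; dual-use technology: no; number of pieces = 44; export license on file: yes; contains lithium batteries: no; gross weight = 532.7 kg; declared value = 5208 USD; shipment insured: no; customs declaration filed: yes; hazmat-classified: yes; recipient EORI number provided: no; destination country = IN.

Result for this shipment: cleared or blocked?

Atomic conditions:
  gross weight ≥ 764.1 kg: 532.7 ≥ 764.1 is false
  declared value ≥ 1555 USD: 5208 ≥ 1555 is true
  battery watt-hours ≤ 128 Wh: 388 ≤ 128 is false
  NOT dual-use technology: no → true
  number of pieces ≥ 60: 44 ≥ 60 is false
  contains lithium batteries: no → false
  destination country = CN: IN == CN is false
  recipient EORI number provided: no → false
  NOT customs declaration filed: yes → false
  shipment insured: no → false
  number of pieces < 58: 44 < 58 is true
  gross weight ≤ 62.1 kg: 532.7 ≤ 62.1 is false
  NOT export license on file: yes → false
  hazmat-classified: yes → true
Combine:
[1.1.1.1] false OR true = true
[1.1.1] NOT true = false
[1.1.2.2.1] true AND false = false
[1.1.2.2] NOT false = true
[1.1.2] false → true (antecedent false ⇒ implication holds) = true
[1.1] false AND true = false
[1.2.1] false AND false AND false = false
[1.2.2.1] false AND false AND true = false
[1.2.2] NOT false = true
[1.2] false AND true = false
[1] false AND false = false
[2] exactly-one(false, false, true) = true
[root] false AND true = false
Overall: false → blocked

Blocked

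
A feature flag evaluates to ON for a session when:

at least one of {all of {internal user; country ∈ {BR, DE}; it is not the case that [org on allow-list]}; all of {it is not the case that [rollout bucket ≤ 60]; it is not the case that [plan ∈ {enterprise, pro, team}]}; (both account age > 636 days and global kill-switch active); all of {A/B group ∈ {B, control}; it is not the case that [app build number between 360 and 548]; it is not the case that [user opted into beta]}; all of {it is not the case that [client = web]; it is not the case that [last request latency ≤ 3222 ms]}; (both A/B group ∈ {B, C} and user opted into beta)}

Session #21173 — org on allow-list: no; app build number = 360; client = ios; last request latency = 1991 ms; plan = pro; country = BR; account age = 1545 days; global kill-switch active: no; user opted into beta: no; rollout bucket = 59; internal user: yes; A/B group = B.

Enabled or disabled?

Enabled

Atomic conditions:
  internal user: yes → true
  country ∈ {BR, DE}: BR is in the set → true
  org on allow-list: no → false
  rollout bucket ≤ 60: 59 ≤ 60 is true
  plan ∈ {enterprise, pro, team}: pro is in the set → true
  account age > 636 days: 1545 > 636 is true
  global kill-switch active: no → false
  A/B group ∈ {B, control}: B is in the set → true
  app build number between 360 and 548: 360 in [360, 548] is true
  user opted into beta: no → false
  client = web: ios == web is false
  last request latency ≤ 3222 ms: 1991 ≤ 3222 is true
  A/B group ∈ {B, C}: B is in the set → true
Combine:
[1.3] NOT false = true
[1] true AND true AND true = true
[2.1] NOT true = false
[2.2] NOT true = false
[2] false AND false = false
[3] true AND false = false
[4.2] NOT true = false
[4.3] NOT false = true
[4] true AND false AND true = false
[5.1] NOT false = true
[5.2] NOT true = false
[5] true AND false = false
[6] true AND false = false
[root] true OR false OR false OR false OR false OR false = true
Overall: true → enabled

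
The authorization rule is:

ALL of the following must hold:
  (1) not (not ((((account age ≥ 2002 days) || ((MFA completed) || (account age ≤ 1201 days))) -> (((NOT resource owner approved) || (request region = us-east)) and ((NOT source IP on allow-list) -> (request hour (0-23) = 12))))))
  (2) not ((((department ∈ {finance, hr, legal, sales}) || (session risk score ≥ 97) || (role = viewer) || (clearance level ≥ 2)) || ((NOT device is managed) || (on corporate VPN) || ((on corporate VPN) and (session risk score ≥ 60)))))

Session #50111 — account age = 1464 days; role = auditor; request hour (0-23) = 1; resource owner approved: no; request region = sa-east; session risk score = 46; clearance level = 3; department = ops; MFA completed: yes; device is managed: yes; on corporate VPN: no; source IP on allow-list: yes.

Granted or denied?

Denied

Atomic conditions:
  account age ≥ 2002 days: 1464 ≥ 2002 is false
  MFA completed: yes → true
  account age ≤ 1201 days: 1464 ≤ 1201 is false
  NOT resource owner approved: no → true
  request region = us-east: sa-east == us-east is false
  NOT source IP on allow-list: yes → false
  request hour (0-23) = 12: 1 == 12 is false
  department ∈ {finance, hr, legal, sales}: ops is not in the set → false
  session risk score ≥ 97: 46 ≥ 97 is false
  role = viewer: auditor == viewer is false
  clearance level ≥ 2: 3 ≥ 2 is true
  NOT device is managed: yes → false
  on corporate VPN: no → false
  session risk score ≥ 60: 46 ≥ 60 is false
Combine:
[1.1.1.1.2] true OR false = true
[1.1.1.1] false OR true = true
[1.1.1.2.1] true OR false = true
[1.1.1.2.2] false → false (antecedent false ⇒ implication holds) = true
[1.1.1.2] true AND true = true
[1.1.1] true → true = true
[1.1] NOT true = false
[1] NOT false = true
[2.1.1] false OR false OR false OR true = true
[2.1.2.3] false AND false = false
[2.1.2] false OR false OR false = false
[2.1] true OR false = true
[2] NOT true = false
[root] true AND false = false
Overall: false → denied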